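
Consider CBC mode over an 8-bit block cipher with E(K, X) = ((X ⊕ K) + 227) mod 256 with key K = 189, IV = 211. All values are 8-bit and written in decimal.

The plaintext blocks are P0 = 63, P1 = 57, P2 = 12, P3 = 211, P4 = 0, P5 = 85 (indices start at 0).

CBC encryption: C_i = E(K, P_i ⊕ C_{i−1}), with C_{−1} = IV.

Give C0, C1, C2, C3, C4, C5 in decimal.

C0: P0 ⊕ 211 = 236; E(K, 236) = 52.
C1: P1 ⊕ 52 = 13; E(K, 13) = 147.
C2: P2 ⊕ 147 = 159; E(K, 159) = 5.
C3: P3 ⊕ 5 = 214; E(K, 214) = 78.
C4: P4 ⊕ 78 = 78; E(K, 78) = 214.
C5: P5 ⊕ 214 = 131; E(K, 131) = 33.

C0 = 52, C1 = 147, C2 = 5, C3 = 78, C4 = 214, C5 = 33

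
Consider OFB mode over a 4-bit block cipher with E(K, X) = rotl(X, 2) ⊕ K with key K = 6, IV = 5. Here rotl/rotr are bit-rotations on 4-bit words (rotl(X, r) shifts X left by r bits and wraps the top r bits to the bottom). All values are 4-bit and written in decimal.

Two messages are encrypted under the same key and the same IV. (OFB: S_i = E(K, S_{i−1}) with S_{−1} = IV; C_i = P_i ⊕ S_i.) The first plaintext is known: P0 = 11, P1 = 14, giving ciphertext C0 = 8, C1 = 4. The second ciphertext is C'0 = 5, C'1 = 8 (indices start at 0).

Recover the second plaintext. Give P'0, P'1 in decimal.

In OFB with a reused IV, both messages share the same keystream S_i, so C_i ⊕ C'_i = P_i ⊕ P'_i and thus P'_i = P_i ⊕ C_i ⊕ C'_i.
P'0: 11 ⊕ 8 ⊕ 5 = 6.
P'1: 14 ⊕ 4 ⊕ 8 = 2.

P'0 = 6, P'1 = 2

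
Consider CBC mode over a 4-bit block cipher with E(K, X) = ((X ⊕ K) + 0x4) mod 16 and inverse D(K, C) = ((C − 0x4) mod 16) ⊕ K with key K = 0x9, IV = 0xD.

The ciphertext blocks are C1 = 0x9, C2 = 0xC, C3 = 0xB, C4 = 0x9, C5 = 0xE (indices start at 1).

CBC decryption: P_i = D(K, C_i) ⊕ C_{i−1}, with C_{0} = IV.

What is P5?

P5 = 0xA

P5: D(K, 0xE) = 0x3; 0x3 ⊕ 0x9 = 0xA.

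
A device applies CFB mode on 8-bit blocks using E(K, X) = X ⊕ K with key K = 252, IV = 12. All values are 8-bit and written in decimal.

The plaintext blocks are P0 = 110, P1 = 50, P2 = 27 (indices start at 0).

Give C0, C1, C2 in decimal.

CFB encryption: C_i = P_i ⊕ E(K, C_{i−1}), with C_{−1} = IV.
C0: E(K, 12) = 240; 110 ⊕ 240 = 158.
C1: E(K, 158) = 98; 50 ⊕ 98 = 80.
C2: E(K, 80) = 172; 27 ⊕ 172 = 183.

C0 = 158, C1 = 80, C2 = 183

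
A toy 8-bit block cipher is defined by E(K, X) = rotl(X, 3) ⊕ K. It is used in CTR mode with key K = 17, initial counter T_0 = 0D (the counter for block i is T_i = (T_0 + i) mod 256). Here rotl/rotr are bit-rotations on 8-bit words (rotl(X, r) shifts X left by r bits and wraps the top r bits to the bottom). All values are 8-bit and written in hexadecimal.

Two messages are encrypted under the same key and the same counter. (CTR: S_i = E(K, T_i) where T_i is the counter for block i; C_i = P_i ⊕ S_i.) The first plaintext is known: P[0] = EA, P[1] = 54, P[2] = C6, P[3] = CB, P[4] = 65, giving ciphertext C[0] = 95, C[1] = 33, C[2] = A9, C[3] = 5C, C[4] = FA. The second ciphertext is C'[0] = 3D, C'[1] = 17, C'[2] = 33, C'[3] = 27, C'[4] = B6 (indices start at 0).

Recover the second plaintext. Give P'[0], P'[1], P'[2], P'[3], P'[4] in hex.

In CTR with a reused counter, both messages share the same keystream S_i, so C_i ⊕ C'_i = P_i ⊕ P'_i and thus P'_i = P_i ⊕ C_i ⊕ C'_i.
P'[0]: EA ⊕ 95 ⊕ 3D = 42.
P'[1]: 54 ⊕ 33 ⊕ 17 = 70.
P'[2]: C6 ⊕ A9 ⊕ 33 = 5C.
P'[3]: CB ⊕ 5C ⊕ 27 = B0.
P'[4]: 65 ⊕ FA ⊕ B6 = 29.

P'[0] = 42, P'[1] = 70, P'[2] = 5C, P'[3] = B0, P'[4] = 29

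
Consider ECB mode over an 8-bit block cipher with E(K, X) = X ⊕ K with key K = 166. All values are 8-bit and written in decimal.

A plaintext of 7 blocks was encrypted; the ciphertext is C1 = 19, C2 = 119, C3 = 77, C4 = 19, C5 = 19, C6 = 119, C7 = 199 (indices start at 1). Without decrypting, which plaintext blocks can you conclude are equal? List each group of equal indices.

ECB encrypts each block independently with the same key, so equal ciphertext blocks imply equal plaintext blocks.
C1 = C4 = C5 = 19, so P1 = P4 = P5.
C2 = C6 = 119, so P2 = P6.

P1 = P4 = P5; P2 = P6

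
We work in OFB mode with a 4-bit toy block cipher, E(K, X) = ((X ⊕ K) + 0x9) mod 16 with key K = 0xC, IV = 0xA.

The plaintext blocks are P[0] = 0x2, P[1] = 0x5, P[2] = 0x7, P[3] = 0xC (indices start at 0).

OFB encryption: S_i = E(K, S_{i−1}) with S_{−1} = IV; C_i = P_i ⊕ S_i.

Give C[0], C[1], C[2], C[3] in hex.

C[0] = 0xD, C[1] = 0x9, C[2] = 0xE, C[3] = 0x2

C[0]: S = E(K, 0xA) = 0xF; 0x2 ⊕ 0xF = 0xD.
C[1]: S = E(K, 0xF) = 0xC; 0x5 ⊕ 0xC = 0x9.
C[2]: S = E(K, 0xC) = 0x9; 0x7 ⊕ 0x9 = 0xE.
C[3]: S = E(K, 0x9) = 0xE; 0xC ⊕ 0xE = 0x2.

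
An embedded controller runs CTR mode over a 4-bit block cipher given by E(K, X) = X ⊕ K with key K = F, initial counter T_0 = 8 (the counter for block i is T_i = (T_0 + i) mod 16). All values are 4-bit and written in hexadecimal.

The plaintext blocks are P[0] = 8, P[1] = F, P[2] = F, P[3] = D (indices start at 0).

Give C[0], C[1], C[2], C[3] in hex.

CTR encryption: S_i = E(K, T_i) where T_i is the counter for block i; C_i = P_i ⊕ S_i.
C[0]: T = 8, S = E(K, T) = 7; 8 ⊕ 7 = F.
C[1]: T = 9, S = E(K, T) = 6; F ⊕ 6 = 9.
C[2]: T = A, S = E(K, T) = 5; F ⊕ 5 = A.
C[3]: T = B, S = E(K, T) = 4; D ⊕ 4 = 9.

C[0] = F, C[1] = 9, C[2] = A, C[3] = 9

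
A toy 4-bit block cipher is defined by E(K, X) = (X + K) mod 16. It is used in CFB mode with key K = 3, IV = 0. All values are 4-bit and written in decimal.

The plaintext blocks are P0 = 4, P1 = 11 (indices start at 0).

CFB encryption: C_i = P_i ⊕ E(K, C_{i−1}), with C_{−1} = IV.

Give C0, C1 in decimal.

C0: E(K, 0) = 3; 4 ⊕ 3 = 7.
C1: E(K, 7) = 10; 11 ⊕ 10 = 1.

C0 = 7, C1 = 1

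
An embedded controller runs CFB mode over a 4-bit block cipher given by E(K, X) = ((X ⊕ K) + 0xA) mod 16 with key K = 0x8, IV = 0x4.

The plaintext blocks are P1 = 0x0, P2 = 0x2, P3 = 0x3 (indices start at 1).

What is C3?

C3 = 0xF

CFB encryption: C_i = P_i ⊕ E(K, C_{i−1}), with C_{0} = IV.
C1: E(K, 0x4) = 0x6; 0x0 ⊕ 0x6 = 0x6.
C2: E(K, 0x6) = 0x8; 0x2 ⊕ 0x8 = 0xA.
C3: E(K, 0xA) = 0xC; 0x3 ⊕ 0xC = 0xF.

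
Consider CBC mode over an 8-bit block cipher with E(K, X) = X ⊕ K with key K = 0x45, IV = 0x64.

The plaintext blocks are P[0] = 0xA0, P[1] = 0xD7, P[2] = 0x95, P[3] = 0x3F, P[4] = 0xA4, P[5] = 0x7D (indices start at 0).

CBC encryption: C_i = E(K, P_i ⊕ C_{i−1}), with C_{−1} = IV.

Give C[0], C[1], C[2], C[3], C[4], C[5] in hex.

C[0]: P[0] ⊕ 0x64 = 0xC4; E(K, 0xC4) = 0x81.
C[1]: P[1] ⊕ 0x81 = 0x56; E(K, 0x56) = 0x13.
C[2]: P[2] ⊕ 0x13 = 0x86; E(K, 0x86) = 0xC3.
C[3]: P[3] ⊕ 0xC3 = 0xFC; E(K, 0xFC) = 0xB9.
C[4]: P[4] ⊕ 0xB9 = 0x1D; E(K, 0x1D) = 0x58.
C[5]: P[5] ⊕ 0x58 = 0x25; E(K, 0x25) = 0x60.

C[0] = 0x81, C[1] = 0x13, C[2] = 0xC3, C[3] = 0xB9, C[4] = 0x58, C[5] = 0x60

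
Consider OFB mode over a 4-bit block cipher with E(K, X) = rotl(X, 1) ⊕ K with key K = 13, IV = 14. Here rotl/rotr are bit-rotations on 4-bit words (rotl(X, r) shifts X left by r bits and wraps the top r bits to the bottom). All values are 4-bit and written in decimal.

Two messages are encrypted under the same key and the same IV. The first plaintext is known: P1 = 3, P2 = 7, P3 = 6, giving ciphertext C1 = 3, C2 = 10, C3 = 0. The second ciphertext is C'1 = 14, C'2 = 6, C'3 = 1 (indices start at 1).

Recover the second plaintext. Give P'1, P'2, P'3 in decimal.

P'1 = 14, P'2 = 11, P'3 = 7

In OFB with a reused IV, both messages share the same keystream S_i, so C_i ⊕ C'_i = P_i ⊕ P'_i and thus P'_i = P_i ⊕ C_i ⊕ C'_i.
P'1: 3 ⊕ 3 ⊕ 14 = 14.
P'2: 7 ⊕ 10 ⊕ 6 = 11.
P'3: 6 ⊕ 0 ⊕ 1 = 7.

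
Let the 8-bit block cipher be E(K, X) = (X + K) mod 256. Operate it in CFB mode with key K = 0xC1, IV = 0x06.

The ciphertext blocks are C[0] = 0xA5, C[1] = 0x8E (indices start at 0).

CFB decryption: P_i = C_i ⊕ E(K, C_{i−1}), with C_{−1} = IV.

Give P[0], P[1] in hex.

P[0] = 0x62, P[1] = 0xE8

P[0]: E(K, 0x06) = 0xC7; 0xA5 ⊕ 0xC7 = 0x62.
P[1]: E(K, 0xA5) = 0x66; 0x8E ⊕ 0x66 = 0xE8.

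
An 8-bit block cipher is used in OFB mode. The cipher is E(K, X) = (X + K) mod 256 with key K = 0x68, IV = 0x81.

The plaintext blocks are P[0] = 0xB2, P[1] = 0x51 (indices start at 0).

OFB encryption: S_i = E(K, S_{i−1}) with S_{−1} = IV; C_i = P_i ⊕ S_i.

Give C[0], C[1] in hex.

C[0]: S = E(K, 0x81) = 0xE9; 0xB2 ⊕ 0xE9 = 0x5B.
C[1]: S = E(K, 0xE9) = 0x51; 0x51 ⊕ 0x51 = 0x00.

C[0] = 0x5B, C[1] = 0x00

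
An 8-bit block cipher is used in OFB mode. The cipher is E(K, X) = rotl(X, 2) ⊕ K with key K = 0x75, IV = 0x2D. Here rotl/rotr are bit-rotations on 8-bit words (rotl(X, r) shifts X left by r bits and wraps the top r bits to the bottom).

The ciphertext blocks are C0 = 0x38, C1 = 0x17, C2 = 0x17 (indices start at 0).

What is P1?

OFB decryption: S_i = E(K, S_{i−1}) with S_{−1} = IV; P_i = C_i ⊕ S_i.
P0: S = E(K, 0x2D) = 0xC1; 0x38 ⊕ 0xC1 = 0xF9.
P1: S = E(K, 0xC1) = 0x72; 0x17 ⊕ 0x72 = 0x65.

P1 = 0x65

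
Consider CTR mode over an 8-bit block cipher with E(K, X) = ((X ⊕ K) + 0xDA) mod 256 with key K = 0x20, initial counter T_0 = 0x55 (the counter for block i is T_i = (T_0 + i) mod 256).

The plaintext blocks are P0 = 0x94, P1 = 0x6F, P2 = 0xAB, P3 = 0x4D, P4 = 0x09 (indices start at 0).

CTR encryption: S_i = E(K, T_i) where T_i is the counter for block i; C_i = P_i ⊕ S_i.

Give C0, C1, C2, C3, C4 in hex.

C0: T = 0x55, S = E(K, T) = 0x4F; 0x94 ⊕ 0x4F = 0xDB.
C1: T = 0x56, S = E(K, T) = 0x50; 0x6F ⊕ 0x50 = 0x3F.
C2: T = 0x57, S = E(K, T) = 0x51; 0xAB ⊕ 0x51 = 0xFA.
C3: T = 0x58, S = E(K, T) = 0x52; 0x4D ⊕ 0x52 = 0x1F.
C4: T = 0x59, S = E(K, T) = 0x53; 0x09 ⊕ 0x53 = 0x5A.

C0 = 0xDB, C1 = 0x3F, C2 = 0xFA, C3 = 0x1F, C4 = 0x5A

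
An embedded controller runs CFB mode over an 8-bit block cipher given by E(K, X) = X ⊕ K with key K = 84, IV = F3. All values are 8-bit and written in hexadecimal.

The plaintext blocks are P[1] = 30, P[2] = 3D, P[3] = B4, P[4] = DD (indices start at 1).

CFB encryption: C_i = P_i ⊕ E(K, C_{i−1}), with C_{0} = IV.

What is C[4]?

C[1]: E(K, F3) = 77; 30 ⊕ 77 = 47.
C[2]: E(K, 47) = C3; 3D ⊕ C3 = FE.
C[3]: E(K, FE) = 7A; B4 ⊕ 7A = CE.
C[4]: E(K, CE) = 4A; DD ⊕ 4A = 97.

C[4] = 97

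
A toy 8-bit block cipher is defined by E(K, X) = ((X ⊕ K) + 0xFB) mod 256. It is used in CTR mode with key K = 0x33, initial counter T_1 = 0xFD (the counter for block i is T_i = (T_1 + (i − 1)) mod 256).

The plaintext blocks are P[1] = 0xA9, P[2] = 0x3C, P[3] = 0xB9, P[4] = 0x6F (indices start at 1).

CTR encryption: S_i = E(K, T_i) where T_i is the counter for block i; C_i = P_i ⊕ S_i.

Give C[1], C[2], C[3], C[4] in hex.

C[1]: T = 0xFD, S = E(K, T) = 0xC9; 0xA9 ⊕ 0xC9 = 0x60.
C[2]: T = 0xFE, S = E(K, T) = 0xC8; 0x3C ⊕ 0xC8 = 0xF4.
C[3]: T = 0xFF, S = E(K, T) = 0xC7; 0xB9 ⊕ 0xC7 = 0x7E.
C[4]: T = 0x00, S = E(K, T) = 0x2E; 0x6F ⊕ 0x2E = 0x41.

C[1] = 0x60, C[2] = 0xF4, C[3] = 0x7E, C[4] = 0x41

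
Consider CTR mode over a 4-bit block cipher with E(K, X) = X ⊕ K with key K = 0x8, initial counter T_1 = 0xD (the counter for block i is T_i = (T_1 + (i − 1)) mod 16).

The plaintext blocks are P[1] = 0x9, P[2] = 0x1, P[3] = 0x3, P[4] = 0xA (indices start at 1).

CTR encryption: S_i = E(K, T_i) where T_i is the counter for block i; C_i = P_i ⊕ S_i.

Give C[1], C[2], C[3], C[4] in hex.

C[1] = 0xC, C[2] = 0x7, C[3] = 0x4, C[4] = 0x2

C[1]: T = 0xD, S = E(K, T) = 0x5; 0x9 ⊕ 0x5 = 0xC.
C[2]: T = 0xE, S = E(K, T) = 0x6; 0x1 ⊕ 0x6 = 0x7.
C[3]: T = 0xF, S = E(K, T) = 0x7; 0x3 ⊕ 0x7 = 0x4.
C[4]: T = 0x0, S = E(K, T) = 0x8; 0xA ⊕ 0x8 = 0x2.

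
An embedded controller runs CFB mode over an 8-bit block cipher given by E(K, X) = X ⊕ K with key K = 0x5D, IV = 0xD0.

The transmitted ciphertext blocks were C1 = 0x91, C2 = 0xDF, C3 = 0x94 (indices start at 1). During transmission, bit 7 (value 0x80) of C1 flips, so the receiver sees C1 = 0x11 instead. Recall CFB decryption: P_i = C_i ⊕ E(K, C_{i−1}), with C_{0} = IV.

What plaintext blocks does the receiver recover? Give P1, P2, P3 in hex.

Only C1 changed, to 0x11. In CFB, a change in C_i flips the same bit in P_i and garbles P_{i+1}. Decrypting the received ciphertext:
P1: E(K, 0xD0) = 0x8D; 0x11 ⊕ 0x8D = 0x9C.
P2: E(K, 0x11) = 0x4C; 0xDF ⊕ 0x4C = 0x93.
P3: E(K, 0xDF) = 0x82; 0x94 ⊕ 0x82 = 0x16.
Blocks that differ from the original plaintext: P1, P2.

P1 = 0x9C, P2 = 0x93, P3 = 0x16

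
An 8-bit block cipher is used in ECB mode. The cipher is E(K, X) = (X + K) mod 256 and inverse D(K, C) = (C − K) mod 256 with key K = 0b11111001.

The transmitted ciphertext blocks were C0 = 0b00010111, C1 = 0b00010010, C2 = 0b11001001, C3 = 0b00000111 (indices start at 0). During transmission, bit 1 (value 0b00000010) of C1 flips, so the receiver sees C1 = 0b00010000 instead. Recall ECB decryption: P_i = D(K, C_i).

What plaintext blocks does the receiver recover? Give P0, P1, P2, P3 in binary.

Only C1 changed, to 0b00010000. In ECB, a change in C_i affects only P_i. Decrypting the received ciphertext:
P0: D(K, 0b00010111) = 0b00011110.
P1: D(K, 0b00010000) = 0b00010111.
P2: D(K, 0b11001001) = 0b11010000.
P3: D(K, 0b00000111) = 0b00001110.
Blocks that differ from the original plaintext: P1.

P0 = 0b00011110, P1 = 0b00010111, P2 = 0b11010000, P3 = 0b00001110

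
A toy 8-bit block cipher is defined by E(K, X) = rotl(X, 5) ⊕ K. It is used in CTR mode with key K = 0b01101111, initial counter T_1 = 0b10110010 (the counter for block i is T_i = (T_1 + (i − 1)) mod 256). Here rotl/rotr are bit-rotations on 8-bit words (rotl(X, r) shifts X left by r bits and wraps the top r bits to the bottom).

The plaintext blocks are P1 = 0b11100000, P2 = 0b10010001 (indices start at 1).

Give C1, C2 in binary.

C1 = 0b11011001, C2 = 0b10001000

CTR encryption: S_i = E(K, T_i) where T_i is the counter for block i; C_i = P_i ⊕ S_i.
C1: T = 0b10110010, S = E(K, T) = 0b00111001; 0b11100000 ⊕ 0b00111001 = 0b11011001.
C2: T = 0b10110011, S = E(K, T) = 0b00011001; 0b10010001 ⊕ 0b00011001 = 0b10001000.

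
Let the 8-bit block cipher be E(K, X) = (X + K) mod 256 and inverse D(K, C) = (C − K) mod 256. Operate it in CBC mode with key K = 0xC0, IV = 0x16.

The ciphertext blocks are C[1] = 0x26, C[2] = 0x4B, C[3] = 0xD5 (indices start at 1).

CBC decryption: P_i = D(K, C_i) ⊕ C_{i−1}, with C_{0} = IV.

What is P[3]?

P[3] = 0x5E

P[3]: D(K, 0xD5) = 0x15; 0x15 ⊕ 0x4B = 0x5E.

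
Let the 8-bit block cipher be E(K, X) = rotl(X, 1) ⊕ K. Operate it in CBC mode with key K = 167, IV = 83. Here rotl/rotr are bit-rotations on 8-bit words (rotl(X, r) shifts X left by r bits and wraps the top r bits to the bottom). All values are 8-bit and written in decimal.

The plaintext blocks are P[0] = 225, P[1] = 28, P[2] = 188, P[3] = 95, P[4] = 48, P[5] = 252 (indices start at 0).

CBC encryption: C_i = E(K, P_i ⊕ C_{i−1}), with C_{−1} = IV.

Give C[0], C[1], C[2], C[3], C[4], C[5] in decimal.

C[0]: P[0] ⊕ 83 = 178; E(K, 178) = 194.
C[1]: P[1] ⊕ 194 = 222; E(K, 222) = 26.
C[2]: P[2] ⊕ 26 = 166; E(K, 166) = 234.
C[3]: P[3] ⊕ 234 = 181; E(K, 181) = 204.
C[4]: P[4] ⊕ 204 = 252; E(K, 252) = 94.
C[5]: P[5] ⊕ 94 = 162; E(K, 162) = 226.

C[0] = 194, C[1] = 26, C[2] = 234, C[3] = 204, C[4] = 94, C[5] = 226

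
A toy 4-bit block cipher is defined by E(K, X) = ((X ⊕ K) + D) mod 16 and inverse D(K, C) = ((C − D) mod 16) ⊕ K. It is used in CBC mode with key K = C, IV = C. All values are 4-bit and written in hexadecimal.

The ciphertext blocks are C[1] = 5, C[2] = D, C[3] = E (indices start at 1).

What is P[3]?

CBC decryption: P_i = D(K, C_i) ⊕ C_{i−1}, with C_{0} = IV.
P[3]: D(K, E) = D; D ⊕ D = 0.

P[3] = 0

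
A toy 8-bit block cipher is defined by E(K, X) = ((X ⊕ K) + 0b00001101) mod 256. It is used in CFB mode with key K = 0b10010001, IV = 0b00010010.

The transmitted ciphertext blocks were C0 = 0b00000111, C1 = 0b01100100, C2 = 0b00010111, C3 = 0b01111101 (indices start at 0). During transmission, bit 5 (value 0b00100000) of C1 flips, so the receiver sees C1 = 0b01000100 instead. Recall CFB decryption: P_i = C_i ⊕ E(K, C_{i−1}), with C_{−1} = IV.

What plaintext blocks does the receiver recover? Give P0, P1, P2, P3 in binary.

P0 = 0b10010111, P1 = 0b11100111, P2 = 0b11110101, P3 = 0b11101110

Only C1 changed, to 0b01000100. In CFB, a change in C_i flips the same bit in P_i and garbles P_{i+1}. Decrypting the received ciphertext:
P0: E(K, 0b00010010) = 0b10010000; 0b00000111 ⊕ 0b10010000 = 0b10010111.
P1: E(K, 0b00000111) = 0b10100011; 0b01000100 ⊕ 0b10100011 = 0b11100111.
P2: E(K, 0b01000100) = 0b11100010; 0b00010111 ⊕ 0b11100010 = 0b11110101.
P3: E(K, 0b00010111) = 0b10010011; 0b01111101 ⊕ 0b10010011 = 0b11101110.
Blocks that differ from the original plaintext: P1, P2.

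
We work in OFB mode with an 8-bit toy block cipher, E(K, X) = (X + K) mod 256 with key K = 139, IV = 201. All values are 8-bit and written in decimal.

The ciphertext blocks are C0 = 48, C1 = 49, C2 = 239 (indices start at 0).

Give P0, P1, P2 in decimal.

P0 = 100, P1 = 238, P2 = 133

OFB decryption: S_i = E(K, S_{i−1}) with S_{−1} = IV; P_i = C_i ⊕ S_i.
P0: S = E(K, 201) = 84; 48 ⊕ 84 = 100.
P1: S = E(K, 84) = 223; 49 ⊕ 223 = 238.
P2: S = E(K, 223) = 106; 239 ⊕ 106 = 133.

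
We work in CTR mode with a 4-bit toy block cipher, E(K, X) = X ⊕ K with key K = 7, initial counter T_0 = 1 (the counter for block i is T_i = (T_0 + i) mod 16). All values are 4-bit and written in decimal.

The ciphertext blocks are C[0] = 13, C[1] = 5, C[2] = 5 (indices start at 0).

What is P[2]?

CTR decryption: S_i = E(K, T_i) where T_i is the counter for block i; P_i = C_i ⊕ S_i.
P[2]: T = 3, S = E(K, T) = 4; 5 ⊕ 4 = 1.

P[2] = 1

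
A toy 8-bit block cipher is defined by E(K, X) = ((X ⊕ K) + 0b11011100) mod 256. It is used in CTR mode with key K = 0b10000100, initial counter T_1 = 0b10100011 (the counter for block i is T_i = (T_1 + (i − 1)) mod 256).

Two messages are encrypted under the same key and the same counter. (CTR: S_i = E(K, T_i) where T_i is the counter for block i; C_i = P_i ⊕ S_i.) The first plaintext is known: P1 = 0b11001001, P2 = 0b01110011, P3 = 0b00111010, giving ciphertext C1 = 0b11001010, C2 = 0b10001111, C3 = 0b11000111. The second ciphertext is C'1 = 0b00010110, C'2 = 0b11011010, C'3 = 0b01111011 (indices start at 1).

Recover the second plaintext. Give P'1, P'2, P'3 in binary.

In CTR with a reused counter, both messages share the same keystream S_i, so C_i ⊕ C'_i = P_i ⊕ P'_i and thus P'_i = P_i ⊕ C_i ⊕ C'_i.
P'1: 0b11001001 ⊕ 0b11001010 ⊕ 0b00010110 = 0b00010101.
P'2: 0b01110011 ⊕ 0b10001111 ⊕ 0b11011010 = 0b00100110.
P'3: 0b00111010 ⊕ 0b11000111 ⊕ 0b01111011 = 0b10000110.

P'1 = 0b00010101, P'2 = 0b00100110, P'3 = 0b10000110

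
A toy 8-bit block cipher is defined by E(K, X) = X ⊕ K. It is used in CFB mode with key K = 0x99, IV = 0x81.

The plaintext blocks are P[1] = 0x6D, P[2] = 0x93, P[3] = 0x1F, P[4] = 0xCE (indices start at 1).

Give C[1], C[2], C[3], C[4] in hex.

CFB encryption: C_i = P_i ⊕ E(K, C_{i−1}), with C_{0} = IV.
C[1]: E(K, 0x81) = 0x18; 0x6D ⊕ 0x18 = 0x75.
C[2]: E(K, 0x75) = 0xEC; 0x93 ⊕ 0xEC = 0x7F.
C[3]: E(K, 0x7F) = 0xE6; 0x1F ⊕ 0xE6 = 0xF9.
C[4]: E(K, 0xF9) = 0x60; 0xCE ⊕ 0x60 = 0xAE.

C[1] = 0x75, C[2] = 0x7F, C[3] = 0xF9, C[4] = 0xAE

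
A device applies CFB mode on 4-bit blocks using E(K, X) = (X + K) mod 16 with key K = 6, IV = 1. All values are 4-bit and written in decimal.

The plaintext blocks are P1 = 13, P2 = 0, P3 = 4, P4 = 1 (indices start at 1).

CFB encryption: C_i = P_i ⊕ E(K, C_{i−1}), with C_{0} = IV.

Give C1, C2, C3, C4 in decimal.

C1: E(K, 1) = 7; 13 ⊕ 7 = 10.
C2: E(K, 10) = 0; 0 ⊕ 0 = 0.
C3: E(K, 0) = 6; 4 ⊕ 6 = 2.
C4: E(K, 2) = 8; 1 ⊕ 8 = 9.

C1 = 10, C2 = 0, C3 = 2, C4 = 9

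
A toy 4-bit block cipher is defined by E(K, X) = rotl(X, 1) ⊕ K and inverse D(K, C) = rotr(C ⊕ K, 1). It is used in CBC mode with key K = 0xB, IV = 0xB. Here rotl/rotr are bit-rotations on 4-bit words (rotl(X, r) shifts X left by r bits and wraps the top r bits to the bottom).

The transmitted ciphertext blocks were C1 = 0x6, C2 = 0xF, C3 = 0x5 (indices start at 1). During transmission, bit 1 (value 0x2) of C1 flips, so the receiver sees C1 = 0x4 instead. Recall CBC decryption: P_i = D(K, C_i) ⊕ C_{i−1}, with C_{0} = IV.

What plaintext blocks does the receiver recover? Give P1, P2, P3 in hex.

Only C1 changed, to 0x4. In CBC, a change in C_i garbles P_i and flips the same bit in P_{i+1}. Decrypting the received ciphertext:
P1: D(K, 0x4) = 0xF; 0xF ⊕ 0xB = 0x4.
P2: D(K, 0xF) = 0x2; 0x2 ⊕ 0x4 = 0x6.
P3: D(K, 0x5) = 0x7; 0x7 ⊕ 0xF = 0x8.
Blocks that differ from the original plaintext: P1, P2.

P1 = 0x4, P2 = 0x6, P3 = 0x8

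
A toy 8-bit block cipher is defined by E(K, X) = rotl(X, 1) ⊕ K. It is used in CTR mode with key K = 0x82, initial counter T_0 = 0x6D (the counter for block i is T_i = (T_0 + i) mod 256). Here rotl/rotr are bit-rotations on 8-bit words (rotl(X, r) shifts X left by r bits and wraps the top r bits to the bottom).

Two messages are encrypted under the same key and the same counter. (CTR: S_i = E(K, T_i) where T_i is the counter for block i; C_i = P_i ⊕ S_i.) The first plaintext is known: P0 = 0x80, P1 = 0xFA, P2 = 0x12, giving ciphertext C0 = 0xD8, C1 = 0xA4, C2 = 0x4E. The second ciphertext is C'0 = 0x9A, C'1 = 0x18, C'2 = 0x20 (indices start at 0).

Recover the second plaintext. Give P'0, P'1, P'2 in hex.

In CTR with a reused counter, both messages share the same keystream S_i, so C_i ⊕ C'_i = P_i ⊕ P'_i and thus P'_i = P_i ⊕ C_i ⊕ C'_i.
P'0: 0x80 ⊕ 0xD8 ⊕ 0x9A = 0xC2.
P'1: 0xFA ⊕ 0xA4 ⊕ 0x18 = 0x46.
P'2: 0x12 ⊕ 0x4E ⊕ 0x20 = 0x7C.

P'0 = 0xC2, P'1 = 0x46, P'2 = 0x7C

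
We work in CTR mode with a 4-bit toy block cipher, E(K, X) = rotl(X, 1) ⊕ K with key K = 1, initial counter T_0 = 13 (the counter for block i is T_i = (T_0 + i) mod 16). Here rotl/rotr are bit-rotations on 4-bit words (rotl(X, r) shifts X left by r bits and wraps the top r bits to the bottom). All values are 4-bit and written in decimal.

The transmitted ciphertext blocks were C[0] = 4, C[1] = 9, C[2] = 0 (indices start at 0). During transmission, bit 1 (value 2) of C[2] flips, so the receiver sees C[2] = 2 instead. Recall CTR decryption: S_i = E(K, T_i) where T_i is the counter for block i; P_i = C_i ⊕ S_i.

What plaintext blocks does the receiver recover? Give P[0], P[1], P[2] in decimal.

Only C[2] changed, to 2. In CTR, a change in C_i flips the same bit in P_i only; the keystream is unaffected. Decrypting the received ciphertext:
P[0]: T = 13, S = E(K, T) = 10; 4 ⊕ 10 = 14.
P[1]: T = 14, S = E(K, T) = 12; 9 ⊕ 12 = 5.
P[2]: T = 15, S = E(K, T) = 14; 2 ⊕ 14 = 12.
Blocks that differ from the original plaintext: P[2].

P[0] = 14, P[1] = 5, P[2] = 12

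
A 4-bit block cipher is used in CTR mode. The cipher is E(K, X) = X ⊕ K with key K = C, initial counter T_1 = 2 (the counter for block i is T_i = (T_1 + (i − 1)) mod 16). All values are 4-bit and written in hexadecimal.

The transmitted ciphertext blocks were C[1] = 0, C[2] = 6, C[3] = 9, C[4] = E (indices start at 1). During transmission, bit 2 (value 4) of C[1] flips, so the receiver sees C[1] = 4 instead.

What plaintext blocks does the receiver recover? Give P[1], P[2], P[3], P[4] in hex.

CTR decryption: S_i = E(K, T_i) where T_i is the counter for block i; P_i = C_i ⊕ S_i.
Only C[1] changed, to 4. In CTR, a change in C_i flips the same bit in P_i only; the keystream is unaffected. Decrypting the received ciphertext:
P[1]: T = 2, S = E(K, T) = E; 4 ⊕ E = A.
P[2]: T = 3, S = E(K, T) = F; 6 ⊕ F = 9.
P[3]: T = 4, S = E(K, T) = 8; 9 ⊕ 8 = 1.
P[4]: T = 5, S = E(K, T) = 9; E ⊕ 9 = 7.
Blocks that differ from the original plaintext: P[1].

P[1] = A, P[2] = 9, P[3] = 1, P[4] = 7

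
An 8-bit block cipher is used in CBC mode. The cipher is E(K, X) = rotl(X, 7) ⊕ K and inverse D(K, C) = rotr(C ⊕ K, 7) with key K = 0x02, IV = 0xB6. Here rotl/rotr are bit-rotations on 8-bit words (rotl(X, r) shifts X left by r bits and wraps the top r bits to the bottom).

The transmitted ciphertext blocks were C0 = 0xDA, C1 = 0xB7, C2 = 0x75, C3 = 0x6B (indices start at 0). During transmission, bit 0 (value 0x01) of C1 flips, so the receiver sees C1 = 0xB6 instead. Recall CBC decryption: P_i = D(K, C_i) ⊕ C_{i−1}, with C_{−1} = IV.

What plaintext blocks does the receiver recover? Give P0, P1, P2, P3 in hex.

P0 = 0x07, P1 = 0xB3, P2 = 0x58, P3 = 0xA7

Only C1 changed, to 0xB6. In CBC, a change in C_i garbles P_i and flips the same bit in P_{i+1}. Decrypting the received ciphertext:
P0: D(K, 0xDA) = 0xB1; 0xB1 ⊕ 0xB6 = 0x07.
P1: D(K, 0xB6) = 0x69; 0x69 ⊕ 0xDA = 0xB3.
P2: D(K, 0x75) = 0xEE; 0xEE ⊕ 0xB6 = 0x58.
P3: D(K, 0x6B) = 0xD2; 0xD2 ⊕ 0x75 = 0xA7.
Blocks that differ from the original plaintext: P1, P2.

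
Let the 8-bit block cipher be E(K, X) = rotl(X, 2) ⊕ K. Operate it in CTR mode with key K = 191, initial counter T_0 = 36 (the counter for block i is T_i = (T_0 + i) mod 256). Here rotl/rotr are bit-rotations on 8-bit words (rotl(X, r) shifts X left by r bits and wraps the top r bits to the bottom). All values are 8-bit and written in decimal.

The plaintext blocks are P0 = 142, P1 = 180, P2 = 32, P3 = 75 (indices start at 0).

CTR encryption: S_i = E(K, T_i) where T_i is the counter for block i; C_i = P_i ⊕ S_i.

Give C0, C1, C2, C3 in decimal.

C0 = 161, C1 = 159, C2 = 7, C3 = 104

C0: T = 36, S = E(K, T) = 47; 142 ⊕ 47 = 161.
C1: T = 37, S = E(K, T) = 43; 180 ⊕ 43 = 159.
C2: T = 38, S = E(K, T) = 39; 32 ⊕ 39 = 7.
C3: T = 39, S = E(K, T) = 35; 75 ⊕ 35 = 104.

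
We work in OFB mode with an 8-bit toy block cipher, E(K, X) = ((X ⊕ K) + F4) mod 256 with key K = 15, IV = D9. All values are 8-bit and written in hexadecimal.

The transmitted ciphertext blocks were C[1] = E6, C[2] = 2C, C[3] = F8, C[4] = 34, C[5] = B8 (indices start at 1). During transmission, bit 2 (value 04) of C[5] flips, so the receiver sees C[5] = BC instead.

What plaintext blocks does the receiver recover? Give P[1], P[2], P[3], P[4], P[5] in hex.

OFB decryption: S_i = E(K, S_{i−1}) with S_{0} = IV; P_i = C_i ⊕ S_i.
Only C[5] changed, to BC. In OFB, a change in C_i flips the same bit in P_i only; the keystream is unaffected. Decrypting the received ciphertext:
P[1]: S = E(K, D9) = C0; E6 ⊕ C0 = 26.
P[2]: S = E(K, C0) = C9; 2C ⊕ C9 = E5.
P[3]: S = E(K, C9) = D0; F8 ⊕ D0 = 28.
P[4]: S = E(K, D0) = B9; 34 ⊕ B9 = 8D.
P[5]: S = E(K, B9) = A0; BC ⊕ A0 = 1C.
Blocks that differ from the original plaintext: P[5].

P[1] = 26, P[2] = E5, P[3] = 28, P[4] = 8D, P[5] = 1C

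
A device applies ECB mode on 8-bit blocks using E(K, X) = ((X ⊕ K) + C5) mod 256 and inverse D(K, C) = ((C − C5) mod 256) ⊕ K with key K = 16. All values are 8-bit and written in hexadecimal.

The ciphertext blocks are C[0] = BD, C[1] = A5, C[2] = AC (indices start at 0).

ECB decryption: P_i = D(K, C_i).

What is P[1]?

P[1]: D(K, A5) = F6.

P[1] = F6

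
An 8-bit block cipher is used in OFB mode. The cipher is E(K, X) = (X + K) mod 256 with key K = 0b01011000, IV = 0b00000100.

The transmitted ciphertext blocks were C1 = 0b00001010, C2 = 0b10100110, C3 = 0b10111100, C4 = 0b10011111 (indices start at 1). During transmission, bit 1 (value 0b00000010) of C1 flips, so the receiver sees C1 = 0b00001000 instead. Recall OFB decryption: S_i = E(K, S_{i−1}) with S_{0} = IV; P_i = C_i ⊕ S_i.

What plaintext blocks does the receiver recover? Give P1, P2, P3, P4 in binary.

Only C1 changed, to 0b00001000. In OFB, a change in C_i flips the same bit in P_i only; the keystream is unaffected. Decrypting the received ciphertext:
P1: S = E(K, 0b00000100) = 0b01011100; 0b00001000 ⊕ 0b01011100 = 0b01010100.
P2: S = E(K, 0b01011100) = 0b10110100; 0b10100110 ⊕ 0b10110100 = 0b00010010.
P3: S = E(K, 0b10110100) = 0b00001100; 0b10111100 ⊕ 0b00001100 = 0b10110000.
P4: S = E(K, 0b00001100) = 0b01100100; 0b10011111 ⊕ 0b01100100 = 0b11111011.
Blocks that differ from the original plaintext: P1.

P1 = 0b01010100, P2 = 0b00010010, P3 = 0b10110000, P4 = 0b11111011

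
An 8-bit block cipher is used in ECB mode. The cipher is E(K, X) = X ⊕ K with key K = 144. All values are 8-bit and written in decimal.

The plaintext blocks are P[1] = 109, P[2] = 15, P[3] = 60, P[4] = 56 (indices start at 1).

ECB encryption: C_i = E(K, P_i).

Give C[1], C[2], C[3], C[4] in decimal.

C[1] = 253, C[2] = 159, C[3] = 172, C[4] = 168

C[1]: E(K, 109) = 253.
C[2]: E(K, 15) = 159.
C[3]: E(K, 60) = 172.
C[4]: E(K, 56) = 168.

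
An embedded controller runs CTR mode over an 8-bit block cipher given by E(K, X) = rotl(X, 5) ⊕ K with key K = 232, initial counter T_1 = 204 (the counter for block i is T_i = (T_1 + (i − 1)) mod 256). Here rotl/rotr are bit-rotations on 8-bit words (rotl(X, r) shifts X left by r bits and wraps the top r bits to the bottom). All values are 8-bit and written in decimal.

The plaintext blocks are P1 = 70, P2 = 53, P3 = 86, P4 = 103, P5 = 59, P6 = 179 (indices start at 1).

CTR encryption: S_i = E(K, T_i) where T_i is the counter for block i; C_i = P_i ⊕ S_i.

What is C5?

C1: T = 204, S = E(K, T) = 113; 70 ⊕ 113 = 55.
C2: T = 205, S = E(K, T) = 81; 53 ⊕ 81 = 100.
C3: T = 206, S = E(K, T) = 49; 86 ⊕ 49 = 103.
C4: T = 207, S = E(K, T) = 17; 103 ⊕ 17 = 118.
C5: T = 208, S = E(K, T) = 242; 59 ⊕ 242 = 201.

C5 = 201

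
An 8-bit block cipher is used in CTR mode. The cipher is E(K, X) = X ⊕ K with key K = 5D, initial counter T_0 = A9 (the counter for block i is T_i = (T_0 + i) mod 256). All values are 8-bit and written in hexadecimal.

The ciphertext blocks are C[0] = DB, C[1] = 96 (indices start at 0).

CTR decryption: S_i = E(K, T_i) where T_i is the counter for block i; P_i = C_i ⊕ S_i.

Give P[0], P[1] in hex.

P[0] = 2F, P[1] = 61

P[0]: T = A9, S = E(K, T) = F4; DB ⊕ F4 = 2F.
P[1]: T = AA, S = E(K, T) = F7; 96 ⊕ F7 = 61.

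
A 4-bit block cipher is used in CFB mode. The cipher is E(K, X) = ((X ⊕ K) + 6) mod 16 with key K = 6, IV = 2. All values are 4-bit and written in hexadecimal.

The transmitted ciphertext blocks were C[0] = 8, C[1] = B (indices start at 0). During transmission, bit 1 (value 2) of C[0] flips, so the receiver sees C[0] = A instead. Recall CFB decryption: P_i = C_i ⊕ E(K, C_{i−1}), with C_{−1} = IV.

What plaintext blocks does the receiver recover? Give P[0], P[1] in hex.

P[0] = 0, P[1] = 9

Only C[0] changed, to A. In CFB, a change in C_i flips the same bit in P_i and garbles P_{i+1}. Decrypting the received ciphertext:
P[0]: E(K, 2) = A; A ⊕ A = 0.
P[1]: E(K, A) = 2; B ⊕ 2 = 9.
Blocks that differ from the original plaintext: P[0], P[1].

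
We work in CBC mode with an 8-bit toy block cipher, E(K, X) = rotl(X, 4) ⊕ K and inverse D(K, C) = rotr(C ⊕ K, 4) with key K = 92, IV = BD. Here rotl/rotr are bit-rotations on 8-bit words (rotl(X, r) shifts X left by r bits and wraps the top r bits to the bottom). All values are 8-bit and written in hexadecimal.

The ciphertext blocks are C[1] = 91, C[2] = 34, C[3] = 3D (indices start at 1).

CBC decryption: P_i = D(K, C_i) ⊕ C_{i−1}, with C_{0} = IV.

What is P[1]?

P[1] = 8D

P[1]: D(K, 91) = 30; 30 ⊕ BD = 8D.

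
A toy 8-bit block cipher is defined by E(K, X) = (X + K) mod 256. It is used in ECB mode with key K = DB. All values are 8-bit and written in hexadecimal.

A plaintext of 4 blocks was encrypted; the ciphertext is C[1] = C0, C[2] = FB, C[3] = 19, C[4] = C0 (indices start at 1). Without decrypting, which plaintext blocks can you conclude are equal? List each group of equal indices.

ECB encrypts each block independently with the same key, so equal ciphertext blocks imply equal plaintext blocks.
C[1] = C[4] = C0, so P[1] = P[4].

P[1] = P[4]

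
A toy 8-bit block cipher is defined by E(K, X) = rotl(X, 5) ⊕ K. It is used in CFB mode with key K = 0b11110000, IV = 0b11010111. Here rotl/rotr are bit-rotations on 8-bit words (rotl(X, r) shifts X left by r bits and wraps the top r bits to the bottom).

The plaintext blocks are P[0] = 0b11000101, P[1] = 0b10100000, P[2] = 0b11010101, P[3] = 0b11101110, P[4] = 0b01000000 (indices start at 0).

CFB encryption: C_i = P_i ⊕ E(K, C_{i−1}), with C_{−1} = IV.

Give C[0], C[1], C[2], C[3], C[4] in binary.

C[0]: E(K, 0b11010111) = 0b00001010; 0b11000101 ⊕ 0b00001010 = 0b11001111.
C[1]: E(K, 0b11001111) = 0b00001001; 0b10100000 ⊕ 0b00001001 = 0b10101001.
C[2]: E(K, 0b10101001) = 0b11000101; 0b11010101 ⊕ 0b11000101 = 0b00010000.
C[3]: E(K, 0b00010000) = 0b11110010; 0b11101110 ⊕ 0b11110010 = 0b00011100.
C[4]: E(K, 0b00011100) = 0b01110011; 0b01000000 ⊕ 0b01110011 = 0b00110011.

C[0] = 0b11001111, C[1] = 0b10101001, C[2] = 0b00010000, C[3] = 0b00011100, C[4] = 0b00110011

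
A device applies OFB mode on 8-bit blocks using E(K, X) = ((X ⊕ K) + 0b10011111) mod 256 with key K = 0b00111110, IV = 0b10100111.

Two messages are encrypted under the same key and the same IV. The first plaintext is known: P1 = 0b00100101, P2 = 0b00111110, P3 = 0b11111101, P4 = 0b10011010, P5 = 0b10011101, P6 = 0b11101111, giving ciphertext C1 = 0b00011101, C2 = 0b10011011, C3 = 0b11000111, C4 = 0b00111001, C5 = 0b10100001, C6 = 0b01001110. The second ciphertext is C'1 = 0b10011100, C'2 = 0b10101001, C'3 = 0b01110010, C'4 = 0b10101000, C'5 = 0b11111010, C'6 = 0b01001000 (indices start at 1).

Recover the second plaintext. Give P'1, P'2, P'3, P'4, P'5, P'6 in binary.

In OFB with a reused IV, both messages share the same keystream S_i, so C_i ⊕ C'_i = P_i ⊕ P'_i and thus P'_i = P_i ⊕ C_i ⊕ C'_i.
P'1: 0b00100101 ⊕ 0b00011101 ⊕ 0b10011100 = 0b10100100.
P'2: 0b00111110 ⊕ 0b10011011 ⊕ 0b10101001 = 0b00001100.
P'3: 0b11111101 ⊕ 0b11000111 ⊕ 0b01110010 = 0b01001000.
P'4: 0b10011010 ⊕ 0b00111001 ⊕ 0b10101000 = 0b00001011.
P'5: 0b10011101 ⊕ 0b10100001 ⊕ 0b11111010 = 0b11000110.
P'6: 0b11101111 ⊕ 0b01001110 ⊕ 0b01001000 = 0b11101001.

P'1 = 0b10100100, P'2 = 0b00001100, P'3 = 0b01001000, P'4 = 0b00001011, P'5 = 0b11000110, P'6 = 0b11101001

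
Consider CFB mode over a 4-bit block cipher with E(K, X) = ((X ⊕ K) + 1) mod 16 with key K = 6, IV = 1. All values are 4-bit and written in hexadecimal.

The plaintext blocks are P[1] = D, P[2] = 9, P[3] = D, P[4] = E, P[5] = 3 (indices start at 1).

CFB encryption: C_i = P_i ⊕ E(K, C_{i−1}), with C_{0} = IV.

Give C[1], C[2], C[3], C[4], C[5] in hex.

C[1]: E(K, 1) = 8; D ⊕ 8 = 5.
C[2]: E(K, 5) = 4; 9 ⊕ 4 = D.
C[3]: E(K, D) = C; D ⊕ C = 1.
C[4]: E(K, 1) = 8; E ⊕ 8 = 6.
C[5]: E(K, 6) = 1; 3 ⊕ 1 = 2.

C[1] = 5, C[2] = D, C[3] = 1, C[4] = 6, C[5] = 2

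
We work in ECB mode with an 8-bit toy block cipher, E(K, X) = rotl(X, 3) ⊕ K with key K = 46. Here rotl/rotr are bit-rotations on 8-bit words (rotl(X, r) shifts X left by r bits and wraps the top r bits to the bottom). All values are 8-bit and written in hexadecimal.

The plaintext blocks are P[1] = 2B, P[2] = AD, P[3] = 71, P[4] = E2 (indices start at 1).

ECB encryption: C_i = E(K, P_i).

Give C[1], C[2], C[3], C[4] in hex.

C[1] = 1F, C[2] = 2B, C[3] = CD, C[4] = 51

C[1]: E(K, 2B) = 1F.
C[2]: E(K, AD) = 2B.
C[3]: E(K, 71) = CD.
C[4]: E(K, E2) = 51.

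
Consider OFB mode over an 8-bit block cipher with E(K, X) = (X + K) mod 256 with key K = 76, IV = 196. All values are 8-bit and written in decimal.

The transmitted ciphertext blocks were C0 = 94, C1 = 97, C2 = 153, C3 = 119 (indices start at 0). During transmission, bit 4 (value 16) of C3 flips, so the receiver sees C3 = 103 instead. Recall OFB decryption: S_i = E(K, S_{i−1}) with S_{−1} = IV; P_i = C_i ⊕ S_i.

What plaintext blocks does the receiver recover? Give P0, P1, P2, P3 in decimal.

P0 = 78, P1 = 61, P2 = 49, P3 = 147

Only C3 changed, to 103. In OFB, a change in C_i flips the same bit in P_i only; the keystream is unaffected. Decrypting the received ciphertext:
P0: S = E(K, 196) = 16; 94 ⊕ 16 = 78.
P1: S = E(K, 16) = 92; 97 ⊕ 92 = 61.
P2: S = E(K, 92) = 168; 153 ⊕ 168 = 49.
P3: S = E(K, 168) = 244; 103 ⊕ 244 = 147.
Blocks that differ from the original plaintext: P3.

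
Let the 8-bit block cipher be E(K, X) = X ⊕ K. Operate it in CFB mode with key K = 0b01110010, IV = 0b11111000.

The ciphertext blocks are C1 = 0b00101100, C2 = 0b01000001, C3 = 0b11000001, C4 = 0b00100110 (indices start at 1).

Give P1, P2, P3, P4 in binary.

CFB decryption: P_i = C_i ⊕ E(K, C_{i−1}), with C_{0} = IV.
P1: E(K, 0b11111000) = 0b10001010; 0b00101100 ⊕ 0b10001010 = 0b10100110.
P2: E(K, 0b00101100) = 0b01011110; 0b01000001 ⊕ 0b01011110 = 0b00011111.
P3: E(K, 0b01000001) = 0b00110011; 0b11000001 ⊕ 0b00110011 = 0b11110010.
P4: E(K, 0b11000001) = 0b10110011; 0b00100110 ⊕ 0b10110011 = 0b10010101.

P1 = 0b10100110, P2 = 0b00011111, P3 = 0b11110010, P4 = 0b10010101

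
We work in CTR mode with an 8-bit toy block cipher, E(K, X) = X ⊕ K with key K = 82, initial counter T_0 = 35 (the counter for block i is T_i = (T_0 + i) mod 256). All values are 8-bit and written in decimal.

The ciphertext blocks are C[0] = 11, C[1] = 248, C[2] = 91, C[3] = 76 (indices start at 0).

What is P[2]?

P[2] = 44

CTR decryption: S_i = E(K, T_i) where T_i is the counter for block i; P_i = C_i ⊕ S_i.
P[2]: T = 37, S = E(K, T) = 119; 91 ⊕ 119 = 44.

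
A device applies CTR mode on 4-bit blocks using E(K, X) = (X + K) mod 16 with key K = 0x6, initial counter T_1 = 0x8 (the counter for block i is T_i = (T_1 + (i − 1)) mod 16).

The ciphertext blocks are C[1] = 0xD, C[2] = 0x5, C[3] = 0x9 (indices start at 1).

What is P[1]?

CTR decryption: S_i = E(K, T_i) where T_i is the counter for block i; P_i = C_i ⊕ S_i.
P[1]: T = 0x8, S = E(K, T) = 0xE; 0xD ⊕ 0xE = 0x3.

P[1] = 0x3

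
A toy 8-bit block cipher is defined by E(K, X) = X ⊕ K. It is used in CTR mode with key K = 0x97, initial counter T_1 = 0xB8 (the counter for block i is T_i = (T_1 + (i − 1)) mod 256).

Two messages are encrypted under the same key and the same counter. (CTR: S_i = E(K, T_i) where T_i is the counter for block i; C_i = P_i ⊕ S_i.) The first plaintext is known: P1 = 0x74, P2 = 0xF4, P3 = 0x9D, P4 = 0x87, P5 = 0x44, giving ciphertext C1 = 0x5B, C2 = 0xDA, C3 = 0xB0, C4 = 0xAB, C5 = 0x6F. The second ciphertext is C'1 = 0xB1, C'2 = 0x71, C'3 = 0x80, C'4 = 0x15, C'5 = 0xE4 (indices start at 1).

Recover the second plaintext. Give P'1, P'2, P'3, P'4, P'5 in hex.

In CTR with a reused counter, both messages share the same keystream S_i, so C_i ⊕ C'_i = P_i ⊕ P'_i and thus P'_i = P_i ⊕ C_i ⊕ C'_i.
P'1: 0x74 ⊕ 0x5B ⊕ 0xB1 = 0x9E.
P'2: 0xF4 ⊕ 0xDA ⊕ 0x71 = 0x5F.
P'3: 0x9D ⊕ 0xB0 ⊕ 0x80 = 0xAD.
P'4: 0x87 ⊕ 0xAB ⊕ 0x15 = 0x39.
P'5: 0x44 ⊕ 0x6F ⊕ 0xE4 = 0xCF.

P'1 = 0x9E, P'2 = 0x5F, P'3 = 0xAD, P'4 = 0x39, P'5 = 0xCF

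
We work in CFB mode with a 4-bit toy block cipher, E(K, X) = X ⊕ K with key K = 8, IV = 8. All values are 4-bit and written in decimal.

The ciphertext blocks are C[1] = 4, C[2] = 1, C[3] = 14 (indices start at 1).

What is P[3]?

CFB decryption: P_i = C_i ⊕ E(K, C_{i−1}), with C_{0} = IV.
P[3]: E(K, 1) = 9; 14 ⊕ 9 = 7.

P[3] = 7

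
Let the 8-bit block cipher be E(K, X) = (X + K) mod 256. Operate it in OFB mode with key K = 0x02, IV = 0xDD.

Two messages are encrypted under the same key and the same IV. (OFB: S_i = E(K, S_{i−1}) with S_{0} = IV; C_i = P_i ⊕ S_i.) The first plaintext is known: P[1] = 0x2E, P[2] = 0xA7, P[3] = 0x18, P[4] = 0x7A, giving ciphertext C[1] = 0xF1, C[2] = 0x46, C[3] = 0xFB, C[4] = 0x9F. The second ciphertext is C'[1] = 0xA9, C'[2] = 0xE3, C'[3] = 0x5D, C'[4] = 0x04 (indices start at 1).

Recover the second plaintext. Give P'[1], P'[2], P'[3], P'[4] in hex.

In OFB with a reused IV, both messages share the same keystream S_i, so C_i ⊕ C'_i = P_i ⊕ P'_i and thus P'_i = P_i ⊕ C_i ⊕ C'_i.
P'[1]: 0x2E ⊕ 0xF1 ⊕ 0xA9 = 0x76.
P'[2]: 0xA7 ⊕ 0x46 ⊕ 0xE3 = 0x02.
P'[3]: 0x18 ⊕ 0xFB ⊕ 0x5D = 0xBE.
P'[4]: 0x7A ⊕ 0x9F ⊕ 0x04 = 0xE1.

P'[1] = 0x76, P'[2] = 0x02, P'[3] = 0xBE, P'[4] = 0xE1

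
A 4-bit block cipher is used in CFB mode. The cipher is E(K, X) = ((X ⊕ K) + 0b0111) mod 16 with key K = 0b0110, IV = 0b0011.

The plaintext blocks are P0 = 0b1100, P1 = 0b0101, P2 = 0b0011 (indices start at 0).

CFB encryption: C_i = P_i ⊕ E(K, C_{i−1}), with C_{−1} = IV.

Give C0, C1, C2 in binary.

C0 = 0b0000, C1 = 0b1000, C2 = 0b0110

C0: E(K, 0b0011) = 0b1100; 0b1100 ⊕ 0b1100 = 0b0000.
C1: E(K, 0b0000) = 0b1101; 0b0101 ⊕ 0b1101 = 0b1000.
C2: E(K, 0b1000) = 0b0101; 0b0011 ⊕ 0b0101 = 0b0110.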